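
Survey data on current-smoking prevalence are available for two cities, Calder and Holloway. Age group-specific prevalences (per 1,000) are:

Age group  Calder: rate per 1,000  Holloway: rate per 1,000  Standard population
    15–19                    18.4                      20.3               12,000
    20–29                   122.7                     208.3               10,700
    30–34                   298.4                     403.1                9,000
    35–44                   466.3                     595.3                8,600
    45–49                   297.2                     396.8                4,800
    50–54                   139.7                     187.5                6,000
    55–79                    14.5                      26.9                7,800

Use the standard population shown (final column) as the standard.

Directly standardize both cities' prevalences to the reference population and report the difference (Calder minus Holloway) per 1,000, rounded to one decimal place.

Standard total = 58,900; weights = 0.2037, 0.1817, 0.1528, 0.1460, 0.0815, 0.1019, 0.1324.
Calder: 0.2037×18.4 + 0.1817×122.7 + 0.1528×298.4 + 0.1460×466.3 + 0.0815×297.2 + 0.1019×139.7 + 0.1324×14.5 = 180.0905 per 1,000.
Holloway: 0.2037×20.3 + 0.1817×208.3 + 0.1528×403.1 + 0.1460×595.3 + 0.0815×396.8 + 0.1019×187.5 + 0.1324×26.9 = 245.4898 per 1,000.
Difference = 180.0905 − 245.4898 = -65.3993.

-65.4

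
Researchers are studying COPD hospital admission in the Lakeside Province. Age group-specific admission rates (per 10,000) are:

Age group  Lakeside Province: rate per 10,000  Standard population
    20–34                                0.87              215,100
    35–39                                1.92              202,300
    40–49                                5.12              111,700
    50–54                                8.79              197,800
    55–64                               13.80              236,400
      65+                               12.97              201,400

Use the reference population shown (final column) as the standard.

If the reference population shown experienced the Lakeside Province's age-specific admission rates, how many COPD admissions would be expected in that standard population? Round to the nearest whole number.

Expected COPD admissions = Σ (standard pop × age-specific rate ÷ 10,000)
= 215,100×0.87/10,000 + 202,300×1.92/10,000 + 111,700×5.12/10,000 + 197,800×8.79/10,000 + 236,400×13.80/10,000 + 201,400×12.97/10,000
= 18.71 + 38.84 + 57.19 + 173.87 + 326.23 + 261.22 = 876.06.

876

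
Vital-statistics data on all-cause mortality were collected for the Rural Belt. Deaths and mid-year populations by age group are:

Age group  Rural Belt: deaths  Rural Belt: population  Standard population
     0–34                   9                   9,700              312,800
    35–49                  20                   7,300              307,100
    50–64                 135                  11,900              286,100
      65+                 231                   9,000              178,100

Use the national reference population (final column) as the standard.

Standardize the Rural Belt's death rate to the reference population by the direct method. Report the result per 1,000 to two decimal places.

8.25

Age-specific rates per 1,000 for the Rural Belt: 0.928, 2.740, 11.345, 25.667.
Standard total = 1,084,100; weights = 0.2885, 0.2833, 0.2639, 0.1643.
Standardized rate: 0.2885×0.928 + 0.2833×2.740 + 0.2639×11.345 + 0.1643×25.667 = 8.2543 per 1,000.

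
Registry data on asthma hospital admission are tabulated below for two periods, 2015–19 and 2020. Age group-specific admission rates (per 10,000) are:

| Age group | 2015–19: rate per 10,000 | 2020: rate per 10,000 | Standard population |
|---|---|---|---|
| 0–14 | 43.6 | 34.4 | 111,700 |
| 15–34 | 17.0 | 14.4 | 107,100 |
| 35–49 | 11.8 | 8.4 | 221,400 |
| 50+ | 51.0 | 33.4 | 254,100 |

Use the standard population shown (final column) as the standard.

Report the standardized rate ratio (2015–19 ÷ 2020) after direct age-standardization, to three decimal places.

1.415

Standard total = 694,300; weights = 0.1609, 0.1543, 0.3189, 0.3660.
2015–19: 0.1609×43.6 + 0.1543×17.0 + 0.3189×11.8 + 0.3660×51.0 = 32.0646 per 10,000.
2020: 0.1609×34.4 + 0.1543×14.4 + 0.3189×8.4 + 0.3660×33.4 = 22.6580 per 10,000.
Ratio = 32.0646 ÷ 22.6580 = 1.41516.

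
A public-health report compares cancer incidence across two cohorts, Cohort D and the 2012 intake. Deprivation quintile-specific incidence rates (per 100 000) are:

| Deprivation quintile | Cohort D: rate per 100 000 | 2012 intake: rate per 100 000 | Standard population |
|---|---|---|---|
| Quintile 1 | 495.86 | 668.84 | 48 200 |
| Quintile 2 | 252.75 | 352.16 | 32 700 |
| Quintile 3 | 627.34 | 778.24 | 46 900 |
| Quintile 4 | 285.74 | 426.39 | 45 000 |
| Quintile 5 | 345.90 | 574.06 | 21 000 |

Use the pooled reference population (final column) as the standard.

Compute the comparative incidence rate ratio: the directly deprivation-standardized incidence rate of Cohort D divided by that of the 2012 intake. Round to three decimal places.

Standard total = 193 800; weights = 0.2487, 0.1687, 0.2420, 0.2322, 0.1084.
Cohort D: 0.2487×495.86 + 0.1687×252.75 + 0.2420×627.34 + 0.2322×285.74 + 0.1084×345.90 = 421.6193 per 100 000.
The 2012 intake: 0.2487×668.84 + 0.1687×352.16 + 0.2420×778.24 + 0.2322×426.39 + 0.1084×574.06 = 575.3147 per 100 000.
Ratio = 421.6193 ÷ 575.3147 = 0.73285.

0.733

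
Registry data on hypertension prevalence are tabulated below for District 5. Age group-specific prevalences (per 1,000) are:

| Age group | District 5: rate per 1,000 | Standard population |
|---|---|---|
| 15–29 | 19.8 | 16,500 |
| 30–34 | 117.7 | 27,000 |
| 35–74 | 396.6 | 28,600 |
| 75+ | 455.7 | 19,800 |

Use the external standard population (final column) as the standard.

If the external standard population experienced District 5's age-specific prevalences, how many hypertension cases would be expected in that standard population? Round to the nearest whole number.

Expected hypertension cases = Σ (standard pop × age-specific rate ÷ 1,000)
= 16,500×19.8/1,000 + 27,000×117.7/1,000 + 28,600×396.6/1,000 + 19,800×455.7/1,000
= 326.70 + 3177.90 + 11342.76 + 9022.86 = 23870.22.

23870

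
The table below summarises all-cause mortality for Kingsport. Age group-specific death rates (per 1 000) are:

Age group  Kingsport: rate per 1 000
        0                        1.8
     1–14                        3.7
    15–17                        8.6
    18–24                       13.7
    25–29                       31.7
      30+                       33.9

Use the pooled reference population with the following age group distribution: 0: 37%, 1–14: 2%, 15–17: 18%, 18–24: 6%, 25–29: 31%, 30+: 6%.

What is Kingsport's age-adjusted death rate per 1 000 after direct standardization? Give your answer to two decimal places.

14.97

Standard weights: 0.37, 0.02, 0.18, 0.06, 0.31, 0.06.
Standardized rate: 0.3700×1.8 + 0.0200×3.7 + 0.1800×8.6 + 0.0600×13.7 + 0.3100×31.7 + 0.0600×33.9 = 14.9710 per 1 000.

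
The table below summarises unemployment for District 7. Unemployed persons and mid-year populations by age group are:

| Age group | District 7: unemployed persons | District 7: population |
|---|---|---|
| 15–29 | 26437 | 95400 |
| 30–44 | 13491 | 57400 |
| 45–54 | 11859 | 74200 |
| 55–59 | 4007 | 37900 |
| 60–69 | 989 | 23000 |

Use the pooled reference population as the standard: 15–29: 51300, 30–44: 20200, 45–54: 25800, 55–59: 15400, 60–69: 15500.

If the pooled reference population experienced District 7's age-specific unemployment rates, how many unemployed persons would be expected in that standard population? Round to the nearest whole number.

Age-specific rates per 1000 for District 7: 277.117, 235.035, 159.825, 105.726, 43.000.
Expected unemployed persons = Σ (standard pop × age-specific rate ÷ 1000)
= 51300×277.117/1000 + 20200×235.035/1000 + 25800×159.825/1000 + 15400×105.726/1000 + 15500×43.000/1000
= 14216.12 + 4747.70 + 4123.48 + 1628.17 + 666.50 = 25381.98.

25382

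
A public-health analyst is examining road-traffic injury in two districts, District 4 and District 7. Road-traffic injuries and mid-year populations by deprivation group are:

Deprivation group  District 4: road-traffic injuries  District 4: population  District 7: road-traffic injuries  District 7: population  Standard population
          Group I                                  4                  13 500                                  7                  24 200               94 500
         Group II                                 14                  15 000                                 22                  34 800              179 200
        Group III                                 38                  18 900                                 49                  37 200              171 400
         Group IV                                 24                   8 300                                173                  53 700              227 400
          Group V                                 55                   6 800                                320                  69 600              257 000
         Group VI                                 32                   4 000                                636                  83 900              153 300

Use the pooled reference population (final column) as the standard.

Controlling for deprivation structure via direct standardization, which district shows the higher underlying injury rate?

Deprivation-specific rates per 100 000 for District 4: 29.63, 93.33, 201.06, 289.16, 808.82, 800.00.
For District 7: 28.93, 63.22, 131.72, 322.16, 459.77, 758.05.
Standard total = 1 082 800; weights = 0.0873, 0.1655, 0.1583, 0.2100, 0.2373, 0.1416.
District 4: 0.0873×29.63 + 0.1655×93.33 + 0.1583×201.06 + 0.2100×289.16 + 0.2373×808.82 + 0.1416×800.00 = 415.8188 per 100 000.
District 7: 0.0873×28.93 + 0.1655×63.22 + 0.1583×131.72 + 0.2100×322.16 + 0.2373×459.77 + 0.1416×758.05 = 317.9420 per 100 000.
The crude rates (251.13 vs 397.82) would put District 7 higher, but that reflects its deprivation composition; once standardized to a common deprivation structure, District 4 has the higher underlying rate.

District 4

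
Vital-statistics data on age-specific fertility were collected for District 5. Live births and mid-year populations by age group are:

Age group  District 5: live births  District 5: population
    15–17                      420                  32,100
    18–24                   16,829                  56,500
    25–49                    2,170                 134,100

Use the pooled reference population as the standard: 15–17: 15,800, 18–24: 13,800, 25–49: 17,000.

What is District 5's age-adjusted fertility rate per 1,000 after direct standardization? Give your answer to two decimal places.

Age-specific rates per 1,000 for District 5: 13.084, 297.858, 16.182.
Standard total = 46,600; weights = 0.3391, 0.2961, 0.3648.
Standardized rate: 0.3391×13.084 + 0.2961×297.858 + 0.3648×16.182 = 98.5465 per 1,000.

98.55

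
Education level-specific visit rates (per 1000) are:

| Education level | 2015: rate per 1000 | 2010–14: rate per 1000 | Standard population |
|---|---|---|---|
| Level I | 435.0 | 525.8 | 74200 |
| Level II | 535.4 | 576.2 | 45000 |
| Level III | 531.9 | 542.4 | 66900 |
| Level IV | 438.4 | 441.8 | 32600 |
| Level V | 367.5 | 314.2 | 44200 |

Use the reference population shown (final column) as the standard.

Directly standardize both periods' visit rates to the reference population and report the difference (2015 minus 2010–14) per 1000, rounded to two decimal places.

-26.74

Standard total = 262900; weights = 0.2822, 0.1712, 0.2545, 0.1240, 0.1681.
2015: 0.2822×435.0 + 0.1712×535.4 + 0.2545×531.9 + 0.1240×438.4 + 0.1681×367.5 = 465.9165 per 1000.
2010–14: 0.2822×525.8 + 0.1712×576.2 + 0.2545×542.4 + 0.1240×441.8 + 0.1681×314.2 = 492.6597 per 1000.
Difference = 465.9165 − 492.6597 = -26.7432.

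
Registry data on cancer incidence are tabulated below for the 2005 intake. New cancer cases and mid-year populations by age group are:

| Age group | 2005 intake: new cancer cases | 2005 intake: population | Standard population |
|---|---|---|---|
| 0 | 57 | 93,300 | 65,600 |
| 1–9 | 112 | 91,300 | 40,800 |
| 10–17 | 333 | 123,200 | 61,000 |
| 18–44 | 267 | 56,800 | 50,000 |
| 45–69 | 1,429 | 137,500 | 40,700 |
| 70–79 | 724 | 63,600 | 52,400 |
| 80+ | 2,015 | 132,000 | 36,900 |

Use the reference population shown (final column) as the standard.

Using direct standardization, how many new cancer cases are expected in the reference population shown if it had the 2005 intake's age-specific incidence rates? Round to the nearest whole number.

2073

Age-specific rates per 100,000 for the 2005 intake: 61.09, 122.67, 270.29, 470.07, 1039.27, 1138.36, 1526.52.
Expected new cancer cases = Σ (standard pop × age-specific rate ÷ 100,000)
= 65,600×61.09/100,000 + 40,800×122.67/100,000 + 61,000×270.29/100,000 + 50,000×470.07/100,000 + 40,700×1039.27/100,000 + 52,400×1138.36/100,000 + 36,900×1526.52/100,000
= 40.08 + 50.05 + 164.88 + 235.04 + 422.98 + 596.50 + 563.28 = 2072.81.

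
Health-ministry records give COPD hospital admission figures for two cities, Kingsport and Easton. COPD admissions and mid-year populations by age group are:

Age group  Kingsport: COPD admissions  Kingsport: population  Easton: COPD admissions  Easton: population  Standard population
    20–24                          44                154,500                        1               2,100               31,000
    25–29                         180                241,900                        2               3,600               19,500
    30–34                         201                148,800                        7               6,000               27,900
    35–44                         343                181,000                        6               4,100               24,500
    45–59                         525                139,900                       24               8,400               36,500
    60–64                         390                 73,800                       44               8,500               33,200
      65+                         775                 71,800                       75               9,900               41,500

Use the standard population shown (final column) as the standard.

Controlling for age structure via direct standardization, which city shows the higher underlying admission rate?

Age-specific rates per 10,000 for Kingsport: 2.85, 7.44, 13.51, 18.95, 37.53, 52.85, 107.94.
For Easton: 4.76, 5.56, 11.67, 14.63, 28.57, 51.76, 75.76.
Standard total = 214,100; weights = 0.1448, 0.0911, 0.1303, 0.1144, 0.1705, 0.1551, 0.1938.
Kingsport: 0.1448×2.85 + 0.0911×7.44 + 0.1303×13.51 + 0.1144×18.95 + 0.1705×37.53 + 0.1551×52.85 + 0.1938×107.94 = 40.5334 per 10,000.
Easton: 0.1448×4.76 + 0.0911×5.56 + 0.1303×11.67 + 0.1144×14.63 + 0.1705×28.57 + 0.1551×51.76 + 0.1938×75.76 = 31.9728 per 10,000.
The crude rates (24.30 vs 37.32) would put Easton higher, but that reflects its age composition; once standardized to a common age structure, Kingsport has the higher underlying rate.

Kingsport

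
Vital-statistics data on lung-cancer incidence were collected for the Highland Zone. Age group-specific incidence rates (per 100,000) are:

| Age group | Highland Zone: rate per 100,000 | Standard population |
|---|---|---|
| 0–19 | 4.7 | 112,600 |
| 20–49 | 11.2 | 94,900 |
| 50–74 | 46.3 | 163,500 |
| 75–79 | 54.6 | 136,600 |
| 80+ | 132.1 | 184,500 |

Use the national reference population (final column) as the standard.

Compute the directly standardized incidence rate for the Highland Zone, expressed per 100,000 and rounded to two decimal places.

59.23

Standard total = 692,100; weights = 0.1627, 0.1371, 0.2362, 0.1974, 0.2666.
Standardized rate: 0.1627×4.7 + 0.1371×11.2 + 0.2362×46.3 + 0.1974×54.6 + 0.2666×132.1 = 59.2298 per 100,000.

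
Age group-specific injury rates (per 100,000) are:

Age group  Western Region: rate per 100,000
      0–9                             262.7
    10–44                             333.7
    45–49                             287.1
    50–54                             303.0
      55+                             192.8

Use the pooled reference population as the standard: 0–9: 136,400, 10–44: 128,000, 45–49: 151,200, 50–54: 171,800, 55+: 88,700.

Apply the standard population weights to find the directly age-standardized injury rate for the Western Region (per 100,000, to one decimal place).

282.7

Standard total = 676,100; weights = 0.2017, 0.1893, 0.2236, 0.2541, 0.1312.
Standardized rate: 0.2017×262.7 + 0.1893×333.7 + 0.2236×287.1 + 0.2541×303.0 + 0.1312×192.8 = 282.6685 per 100,000.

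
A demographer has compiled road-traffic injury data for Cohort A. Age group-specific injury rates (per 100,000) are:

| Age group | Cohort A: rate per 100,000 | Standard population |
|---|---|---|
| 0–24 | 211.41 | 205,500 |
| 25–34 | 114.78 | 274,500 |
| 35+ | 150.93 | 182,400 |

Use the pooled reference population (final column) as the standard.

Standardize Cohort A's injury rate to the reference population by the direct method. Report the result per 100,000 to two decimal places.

Standard total = 662,400; weights = 0.3102, 0.4144, 0.2754.
Standardized rate: 0.3102×211.41 + 0.4144×114.78 + 0.2754×150.93 = 154.7124 per 100,000.

154.71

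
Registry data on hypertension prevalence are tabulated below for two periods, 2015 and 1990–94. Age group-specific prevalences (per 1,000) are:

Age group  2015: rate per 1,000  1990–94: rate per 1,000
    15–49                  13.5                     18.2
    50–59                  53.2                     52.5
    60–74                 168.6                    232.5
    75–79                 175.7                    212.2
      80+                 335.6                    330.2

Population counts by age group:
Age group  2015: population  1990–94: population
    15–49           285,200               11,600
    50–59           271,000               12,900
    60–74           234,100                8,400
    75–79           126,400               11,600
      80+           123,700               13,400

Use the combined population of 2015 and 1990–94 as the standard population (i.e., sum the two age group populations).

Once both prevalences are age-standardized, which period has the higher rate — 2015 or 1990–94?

1990–94

Combined standard total = 1,098,300; weights = 0.2702, 0.2585, 0.2208, 0.1256, 0.1248.
2015: 0.2702×13.5 + 0.2585×53.2 + 0.2208×168.6 + 0.1256×175.7 + 0.1248×335.6 = 118.5952 per 1,000.
1990–94: 0.2702×18.2 + 0.2585×52.5 + 0.2208×232.5 + 0.1256×212.2 + 0.1248×330.2 = 137.7053 per 1,000.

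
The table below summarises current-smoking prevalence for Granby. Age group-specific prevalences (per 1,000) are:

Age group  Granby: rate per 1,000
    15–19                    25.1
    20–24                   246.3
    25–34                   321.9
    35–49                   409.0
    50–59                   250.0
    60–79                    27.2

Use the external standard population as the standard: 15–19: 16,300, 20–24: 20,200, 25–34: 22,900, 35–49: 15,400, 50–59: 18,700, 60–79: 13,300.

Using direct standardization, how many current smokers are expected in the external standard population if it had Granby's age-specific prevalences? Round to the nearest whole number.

24091

Expected current smokers = Σ (standard pop × age-specific rate ÷ 1,000)
= 16,300×25.1/1,000 + 20,200×246.3/1,000 + 22,900×321.9/1,000 + 15,400×409.0/1,000 + 18,700×250.0/1,000 + 13,300×27.2/1,000
= 409.13 + 4975.26 + 7371.51 + 6298.60 + 4675.00 + 361.76 = 24091.26.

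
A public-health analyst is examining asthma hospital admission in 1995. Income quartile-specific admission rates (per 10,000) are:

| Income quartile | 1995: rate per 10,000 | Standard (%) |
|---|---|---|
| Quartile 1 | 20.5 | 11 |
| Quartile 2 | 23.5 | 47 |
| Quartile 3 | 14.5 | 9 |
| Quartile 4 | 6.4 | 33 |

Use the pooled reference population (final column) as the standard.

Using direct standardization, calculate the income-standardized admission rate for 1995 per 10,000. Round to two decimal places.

Standard weights: 0.11, 0.47, 0.09, 0.33.
Standardized rate: 0.1100×20.5 + 0.4700×23.5 + 0.0900×14.5 + 0.3300×6.4 = 16.7170 per 10,000.

16.72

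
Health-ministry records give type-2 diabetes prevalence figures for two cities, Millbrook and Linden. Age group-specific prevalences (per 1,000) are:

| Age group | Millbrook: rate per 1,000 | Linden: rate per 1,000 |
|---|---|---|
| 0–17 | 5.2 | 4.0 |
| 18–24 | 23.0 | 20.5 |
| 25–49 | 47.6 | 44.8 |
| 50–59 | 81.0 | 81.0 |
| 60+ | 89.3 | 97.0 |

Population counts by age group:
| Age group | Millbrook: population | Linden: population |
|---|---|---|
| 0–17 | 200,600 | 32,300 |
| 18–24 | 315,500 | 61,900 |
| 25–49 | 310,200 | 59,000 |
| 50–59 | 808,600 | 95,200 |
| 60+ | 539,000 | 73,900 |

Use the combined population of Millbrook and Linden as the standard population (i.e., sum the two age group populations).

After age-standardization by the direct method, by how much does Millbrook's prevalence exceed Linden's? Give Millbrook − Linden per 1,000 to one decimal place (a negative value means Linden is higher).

Combined standard total = 2,496,200; weights = 0.0933, 0.1512, 0.1479, 0.3621, 0.2455.
Millbrook: 0.0933×5.2 + 0.1512×23.0 + 0.1479×47.6 + 0.3621×81.0 + 0.2455×89.3 = 62.2566 per 1,000.
Linden: 0.0933×4.0 + 0.1512×20.5 + 0.1479×44.8 + 0.3621×81.0 + 0.2455×97.0 = 63.2432 per 1,000.
Difference = 62.2566 − 63.2432 = -0.9865.

-1.0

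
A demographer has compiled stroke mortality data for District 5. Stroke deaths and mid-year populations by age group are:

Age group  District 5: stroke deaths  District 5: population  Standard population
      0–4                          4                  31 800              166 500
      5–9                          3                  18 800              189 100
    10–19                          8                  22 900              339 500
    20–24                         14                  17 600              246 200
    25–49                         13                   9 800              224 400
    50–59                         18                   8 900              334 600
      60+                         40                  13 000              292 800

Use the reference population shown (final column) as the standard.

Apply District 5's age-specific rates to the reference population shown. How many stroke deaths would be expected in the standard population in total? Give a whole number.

2241

Age-specific rates per 100 000 for District 5: 12.58, 15.96, 34.93, 79.55, 132.65, 202.25, 307.69.
Expected stroke deaths = Σ (standard pop × age-specific rate ÷ 100 000)
= 166 500×12.58/100 000 + 189 100×15.96/100 000 + 339 500×34.93/100 000 + 246 200×79.55/100 000 + 224 400×132.65/100 000 + 334 600×202.25/100 000 + 292 800×307.69/100 000
= 20.94 + 30.18 + 118.60 + 195.84 + 297.67 + 676.72 + 900.92 = 2240.88.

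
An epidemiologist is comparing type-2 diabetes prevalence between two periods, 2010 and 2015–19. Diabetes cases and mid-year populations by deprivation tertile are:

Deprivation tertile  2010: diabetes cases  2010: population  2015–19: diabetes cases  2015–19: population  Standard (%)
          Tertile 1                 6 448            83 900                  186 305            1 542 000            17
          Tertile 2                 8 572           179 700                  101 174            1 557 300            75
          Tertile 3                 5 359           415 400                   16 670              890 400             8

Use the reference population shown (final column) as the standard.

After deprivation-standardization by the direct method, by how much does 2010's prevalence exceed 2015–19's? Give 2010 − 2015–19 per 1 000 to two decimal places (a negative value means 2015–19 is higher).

-20.89

Deprivation-specific rates per 1 000 for 2010: 76.853, 47.702, 12.901.
For 2015–19: 120.820, 64.968, 18.722.
Standard weights: 0.17, 0.75, 0.08.
2010: 0.1700×76.853 + 0.7500×47.702 + 0.0800×12.901 = 49.8734 per 1 000.
2015–19: 0.1700×120.820 + 0.7500×64.968 + 0.0800×18.722 = 70.7629 per 1 000.
Difference = 49.8734 − 70.7629 = -20.8895.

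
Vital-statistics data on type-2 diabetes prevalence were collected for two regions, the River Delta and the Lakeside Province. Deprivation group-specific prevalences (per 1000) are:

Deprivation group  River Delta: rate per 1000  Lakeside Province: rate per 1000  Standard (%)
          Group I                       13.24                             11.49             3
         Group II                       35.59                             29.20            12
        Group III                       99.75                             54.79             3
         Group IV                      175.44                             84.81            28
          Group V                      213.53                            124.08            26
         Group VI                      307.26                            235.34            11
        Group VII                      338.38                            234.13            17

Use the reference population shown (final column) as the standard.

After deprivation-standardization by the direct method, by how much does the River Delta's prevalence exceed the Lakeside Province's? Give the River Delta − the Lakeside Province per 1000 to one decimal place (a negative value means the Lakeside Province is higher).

Standard weights: 0.03, 0.12, 0.03, 0.28, 0.26, 0.11, 0.17.
The River Delta: 0.0300×13.24 + 0.1200×35.59 + 0.0300×99.75 + 0.2800×175.44 + 0.2600×213.53 + 0.1100×307.26 + 0.1700×338.38 = 203.6247 per 1000.
The Lakeside Province: 0.0300×11.49 + 0.1200×29.20 + 0.0300×54.79 + 0.2800×84.81 + 0.2600×124.08 + 0.1100×235.34 + 0.1700×234.13 = 127.1895 per 1000.
Difference = 203.6247 − 127.1895 = 76.4352.

76.4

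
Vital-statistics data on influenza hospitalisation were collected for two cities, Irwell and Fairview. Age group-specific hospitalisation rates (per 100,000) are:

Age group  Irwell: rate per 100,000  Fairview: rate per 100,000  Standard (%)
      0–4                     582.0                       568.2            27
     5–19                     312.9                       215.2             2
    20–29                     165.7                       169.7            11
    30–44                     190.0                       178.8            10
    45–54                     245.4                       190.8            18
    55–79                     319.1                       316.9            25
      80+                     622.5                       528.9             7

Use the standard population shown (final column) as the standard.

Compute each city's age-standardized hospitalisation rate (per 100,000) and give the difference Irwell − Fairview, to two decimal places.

23.29

Standard weights: 0.27, 0.02, 0.11, 0.10, 0.18, 0.25, 0.07.
Irwell: 0.2700×582.0 + 0.0200×312.9 + 0.1100×165.7 + 0.1000×190.0 + 0.1800×245.4 + 0.2500×319.1 + 0.0700×622.5 = 368.1470 per 100,000.
Fairview: 0.2700×568.2 + 0.0200×215.2 + 0.1100×169.7 + 0.1000×178.8 + 0.1800×190.8 + 0.2500×316.9 + 0.0700×528.9 = 344.8570 per 100,000.
Difference = 368.1470 − 344.8570 = 23.2900.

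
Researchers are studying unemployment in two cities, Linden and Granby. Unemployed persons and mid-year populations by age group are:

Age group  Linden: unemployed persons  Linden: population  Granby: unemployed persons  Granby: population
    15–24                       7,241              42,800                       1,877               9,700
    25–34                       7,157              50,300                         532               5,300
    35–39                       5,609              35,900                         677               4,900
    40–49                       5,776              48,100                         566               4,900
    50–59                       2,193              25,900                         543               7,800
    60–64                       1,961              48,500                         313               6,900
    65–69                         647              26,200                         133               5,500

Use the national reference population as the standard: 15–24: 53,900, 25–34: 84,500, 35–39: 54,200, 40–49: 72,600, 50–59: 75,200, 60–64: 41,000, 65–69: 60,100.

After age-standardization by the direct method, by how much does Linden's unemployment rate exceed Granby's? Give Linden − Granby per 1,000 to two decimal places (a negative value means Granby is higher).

Age-specific rates per 1,000 for Linden: 169.182, 142.286, 156.240, 120.083, 84.672, 40.433, 24.695.
For Granby: 193.505, 100.377, 138.163, 115.510, 69.615, 45.362, 24.182.
Standard total = 441,500; weights = 0.1221, 0.1914, 0.1228, 0.1644, 0.1703, 0.0929, 0.1361.
Linden: 0.1221×169.182 + 0.1914×142.286 + 0.1228×156.240 + 0.1644×120.083 + 0.1703×84.672 + 0.0929×40.433 + 0.1361×24.695 = 108.3523 per 1,000.
Granby: 0.1221×193.505 + 0.1914×100.377 + 0.1228×138.163 + 0.1644×115.510 + 0.1703×69.615 + 0.0929×45.362 + 0.1361×24.182 = 98.1530 per 1,000.
Difference = 108.3523 − 98.1530 = 10.1993.

10.20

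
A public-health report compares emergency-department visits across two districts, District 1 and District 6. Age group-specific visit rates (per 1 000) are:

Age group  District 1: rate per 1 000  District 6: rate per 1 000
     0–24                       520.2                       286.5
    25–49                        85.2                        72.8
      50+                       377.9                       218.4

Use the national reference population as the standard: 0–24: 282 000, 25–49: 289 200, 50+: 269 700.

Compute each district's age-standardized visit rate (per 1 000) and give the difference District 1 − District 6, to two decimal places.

Standard total = 840 900; weights = 0.3354, 0.3439, 0.3207.
District 1: 0.3354×520.2 + 0.3439×85.2 + 0.3207×377.9 = 324.9564 per 1 000.
District 6: 0.3354×286.5 + 0.3439×72.8 + 0.3207×218.4 = 191.1633 per 1 000.
Difference = 324.9564 − 191.1633 = 133.7931.

133.79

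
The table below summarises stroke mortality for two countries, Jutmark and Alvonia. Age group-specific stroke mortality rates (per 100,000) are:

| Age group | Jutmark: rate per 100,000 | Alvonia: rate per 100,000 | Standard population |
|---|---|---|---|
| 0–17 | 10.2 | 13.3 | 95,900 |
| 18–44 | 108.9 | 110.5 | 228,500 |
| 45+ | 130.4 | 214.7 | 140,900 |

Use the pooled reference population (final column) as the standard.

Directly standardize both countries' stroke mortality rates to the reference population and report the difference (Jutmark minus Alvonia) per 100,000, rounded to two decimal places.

-26.95

Standard total = 465,300; weights = 0.2061, 0.4911, 0.3028.
Jutmark: 0.2061×10.2 + 0.4911×108.9 + 0.3028×130.4 = 95.0681 per 100,000.
Alvonia: 0.2061×13.3 + 0.4911×110.5 + 0.3028×214.7 = 122.0201 per 100,000.
Difference = 95.0681 − 122.0201 = -26.9520.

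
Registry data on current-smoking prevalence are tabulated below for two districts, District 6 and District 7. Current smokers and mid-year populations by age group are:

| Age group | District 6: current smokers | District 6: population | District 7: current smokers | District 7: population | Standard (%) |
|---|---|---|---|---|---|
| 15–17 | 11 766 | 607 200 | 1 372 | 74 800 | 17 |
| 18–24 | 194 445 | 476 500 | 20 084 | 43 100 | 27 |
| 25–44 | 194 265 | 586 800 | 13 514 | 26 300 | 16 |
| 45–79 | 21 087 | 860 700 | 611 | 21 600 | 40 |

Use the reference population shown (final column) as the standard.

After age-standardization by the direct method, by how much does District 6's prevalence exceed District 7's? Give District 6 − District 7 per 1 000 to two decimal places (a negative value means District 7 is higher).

Age-specific rates per 1 000 for District 6: 19.377, 408.069, 331.058, 24.500.
For District 7: 18.342, 465.986, 513.840, 28.287.
Standard weights: 0.17, 0.27, 0.16, 0.40.
District 6: 0.1700×19.377 + 0.2700×408.069 + 0.1600×331.058 + 0.4000×24.500 = 176.2421 per 1 000.
District 7: 0.1700×18.342 + 0.2700×465.986 + 0.1600×513.840 + 0.4000×28.287 = 222.4637 per 1 000.
Difference = 176.2421 − 222.4637 = -46.2216.

-46.22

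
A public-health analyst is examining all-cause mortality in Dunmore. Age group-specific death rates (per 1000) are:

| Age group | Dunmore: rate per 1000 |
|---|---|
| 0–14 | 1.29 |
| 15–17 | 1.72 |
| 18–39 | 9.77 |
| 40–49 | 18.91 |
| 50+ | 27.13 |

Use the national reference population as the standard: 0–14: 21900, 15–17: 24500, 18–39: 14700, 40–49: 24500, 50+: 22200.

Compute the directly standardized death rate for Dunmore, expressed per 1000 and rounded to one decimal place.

Standard total = 107800; weights = 0.2032, 0.2273, 0.1364, 0.2273, 0.2059.
Standardized rate: 0.2032×1.29 + 0.2273×1.72 + 0.1364×9.77 + 0.2273×18.91 + 0.2059×27.13 = 11.8700 per 1000.

11.9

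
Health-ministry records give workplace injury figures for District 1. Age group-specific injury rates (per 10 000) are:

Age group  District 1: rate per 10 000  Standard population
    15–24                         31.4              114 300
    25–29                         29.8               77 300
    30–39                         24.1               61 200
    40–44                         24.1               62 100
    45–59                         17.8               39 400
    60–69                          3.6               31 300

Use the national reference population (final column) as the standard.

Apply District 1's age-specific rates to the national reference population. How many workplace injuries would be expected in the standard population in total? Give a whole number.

968

Expected workplace injuries = Σ (standard pop × age-specific rate ÷ 10 000)
= 114 300×31.4/10 000 + 77 300×29.8/10 000 + 61 200×24.1/10 000 + 62 100×24.1/10 000 + 39 400×17.8/10 000 + 31 300×3.6/10 000
= 358.90 + 230.35 + 147.49 + 149.66 + 70.13 + 11.27 = 967.81.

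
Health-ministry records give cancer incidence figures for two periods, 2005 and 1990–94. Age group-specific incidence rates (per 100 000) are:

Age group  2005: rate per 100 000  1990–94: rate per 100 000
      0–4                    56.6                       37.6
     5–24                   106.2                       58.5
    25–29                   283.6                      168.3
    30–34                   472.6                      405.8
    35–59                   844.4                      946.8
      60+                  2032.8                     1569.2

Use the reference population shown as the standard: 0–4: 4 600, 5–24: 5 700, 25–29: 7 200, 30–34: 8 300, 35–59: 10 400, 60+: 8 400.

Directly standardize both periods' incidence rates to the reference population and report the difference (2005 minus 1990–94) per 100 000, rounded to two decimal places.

102.54

Standard total = 44 600; weights = 0.1031, 0.1278, 0.1614, 0.1861, 0.2332, 0.1883.
2005: 0.1031×56.6 + 0.1278×106.2 + 0.1614×283.6 + 0.1861×472.6 + 0.2332×844.4 + 0.1883×2032.8 = 732.9031 per 100 000.
1990–94: 0.1031×37.6 + 0.1278×58.5 + 0.1614×168.3 + 0.1861×405.8 + 0.2332×946.8 + 0.1883×1569.2 = 630.3657 per 100 000.
Difference = 732.9031 − 630.3657 = 102.5374.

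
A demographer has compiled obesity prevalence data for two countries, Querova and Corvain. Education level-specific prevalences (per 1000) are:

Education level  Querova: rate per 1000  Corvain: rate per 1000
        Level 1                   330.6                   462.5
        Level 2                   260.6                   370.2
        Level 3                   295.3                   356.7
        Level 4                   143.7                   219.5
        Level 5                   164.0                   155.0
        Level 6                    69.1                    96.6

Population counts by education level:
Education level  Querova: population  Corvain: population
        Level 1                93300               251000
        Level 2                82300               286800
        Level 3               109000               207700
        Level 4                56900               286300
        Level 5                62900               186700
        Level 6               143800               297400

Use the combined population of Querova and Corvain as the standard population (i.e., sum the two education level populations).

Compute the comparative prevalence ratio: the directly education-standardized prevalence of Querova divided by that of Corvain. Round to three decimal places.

0.750

Combined standard total = 2064100; weights = 0.1668, 0.1788, 0.1534, 0.1663, 0.1209, 0.2137.
Querova: 0.1668×330.6 + 0.1788×260.6 + 0.1534×295.3 + 0.1663×143.7 + 0.1209×164.0 + 0.2137×69.1 = 205.5490 per 1000.
Corvain: 0.1668×462.5 + 0.1788×370.2 + 0.1534×356.7 + 0.1663×219.5 + 0.1209×155.0 + 0.2137×96.6 = 273.9629 per 1000.
Ratio = 205.5490 ÷ 273.9629 = 0.75028.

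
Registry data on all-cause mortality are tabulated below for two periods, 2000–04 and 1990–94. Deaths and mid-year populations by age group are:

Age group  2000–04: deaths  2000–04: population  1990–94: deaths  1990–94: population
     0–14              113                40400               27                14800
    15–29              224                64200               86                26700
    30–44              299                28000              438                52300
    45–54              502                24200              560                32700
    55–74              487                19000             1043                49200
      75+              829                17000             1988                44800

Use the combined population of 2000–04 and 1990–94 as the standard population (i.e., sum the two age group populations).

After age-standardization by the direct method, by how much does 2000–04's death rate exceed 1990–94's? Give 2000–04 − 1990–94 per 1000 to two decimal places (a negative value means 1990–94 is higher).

Age-specific rates per 1000 for 2000–04: 2.797, 3.489, 10.679, 20.744, 25.632, 48.765.
For 1990–94: 1.824, 3.221, 8.375, 17.125, 21.199, 44.375.
Combined standard total = 413300; weights = 0.1336, 0.2199, 0.1943, 0.1377, 0.1650, 0.1495.
2000–04: 0.1336×2.797 + 0.2199×3.489 + 0.1943×10.679 + 0.1377×20.744 + 0.1650×25.632 + 0.1495×48.765 = 17.5928 per 1000.
1990–94: 0.1336×1.824 + 0.2199×3.221 + 0.1943×8.375 + 0.1377×17.125 + 0.1650×21.199 + 0.1495×44.375 = 15.0704 per 1000.
Difference = 17.5928 − 15.0704 = 2.5224.

2.52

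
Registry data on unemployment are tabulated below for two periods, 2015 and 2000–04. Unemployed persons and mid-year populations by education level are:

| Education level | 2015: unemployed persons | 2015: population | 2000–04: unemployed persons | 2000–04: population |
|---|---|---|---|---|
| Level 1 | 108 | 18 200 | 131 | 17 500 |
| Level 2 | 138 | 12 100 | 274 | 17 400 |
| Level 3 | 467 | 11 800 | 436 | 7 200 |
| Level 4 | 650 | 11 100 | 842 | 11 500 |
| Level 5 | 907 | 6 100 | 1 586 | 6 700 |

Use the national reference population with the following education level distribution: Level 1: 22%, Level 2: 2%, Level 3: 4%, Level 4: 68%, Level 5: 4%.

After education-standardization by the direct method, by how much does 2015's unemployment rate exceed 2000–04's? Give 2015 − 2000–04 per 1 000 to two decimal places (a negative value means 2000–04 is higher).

Education-specific rates per 1 000 for 2015: 5.934, 11.405, 39.576, 58.559, 148.689.
For 2000–04: 7.486, 15.747, 60.556, 73.217, 236.716.
Standard weights: 0.22, 0.02, 0.04, 0.68, 0.04.
2015: 0.2200×5.934 + 0.0200×11.405 + 0.0400×39.576 + 0.6800×58.559 + 0.0400×148.689 = 48.8840 per 1 000.
2000–04: 0.2200×7.486 + 0.0200×15.747 + 0.0400×60.556 + 0.6800×73.217 + 0.0400×236.716 = 63.6405 per 1 000.
Difference = 48.8840 − 63.6405 = -14.7565.

-14.76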